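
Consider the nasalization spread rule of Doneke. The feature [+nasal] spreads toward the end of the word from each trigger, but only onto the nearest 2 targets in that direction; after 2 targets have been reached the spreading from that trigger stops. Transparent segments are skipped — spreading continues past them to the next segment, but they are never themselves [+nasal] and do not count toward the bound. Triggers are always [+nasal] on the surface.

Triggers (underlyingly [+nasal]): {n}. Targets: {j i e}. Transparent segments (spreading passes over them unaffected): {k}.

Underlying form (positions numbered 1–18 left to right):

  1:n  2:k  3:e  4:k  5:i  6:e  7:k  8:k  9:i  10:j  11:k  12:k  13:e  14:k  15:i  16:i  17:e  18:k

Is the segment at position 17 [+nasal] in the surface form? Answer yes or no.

From /n/ at 1 rightward: 2 /k/ transparent; 3 /e/ → [+nasal]; 4 /k/ transparent; 5 /i/ → [+nasal]; bound reached.
Targets with no active source: positions 6 9 10 13 15 16 17 stay [-nasal].
[+nasal] positions on the surface: 1 3 5.

no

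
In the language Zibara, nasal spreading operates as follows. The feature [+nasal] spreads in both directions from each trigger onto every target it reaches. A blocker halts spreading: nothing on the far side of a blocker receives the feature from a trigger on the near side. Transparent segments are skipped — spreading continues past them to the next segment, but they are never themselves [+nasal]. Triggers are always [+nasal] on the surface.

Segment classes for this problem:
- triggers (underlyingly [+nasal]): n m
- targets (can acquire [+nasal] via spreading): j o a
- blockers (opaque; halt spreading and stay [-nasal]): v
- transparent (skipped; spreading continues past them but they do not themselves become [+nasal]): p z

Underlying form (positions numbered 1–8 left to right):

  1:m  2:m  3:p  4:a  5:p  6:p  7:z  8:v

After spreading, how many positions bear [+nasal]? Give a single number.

3

From /m/ at 1 rightward: 2 /m/ is itself a trigger — this domain ends here.
From /m/ at 1 leftward: word edge.
From /m/ at 2 rightward: 3 /p/ transparent; 4 /a/ → [+nasal]; 5 /p/ transparent; 6 /p/ transparent; 7 /z/ transparent; 8 /v/ blocks.
From /m/ at 2 leftward: 1 /m/ is itself a trigger — this domain ends here.
[+nasal] positions on the surface: 1 2 4.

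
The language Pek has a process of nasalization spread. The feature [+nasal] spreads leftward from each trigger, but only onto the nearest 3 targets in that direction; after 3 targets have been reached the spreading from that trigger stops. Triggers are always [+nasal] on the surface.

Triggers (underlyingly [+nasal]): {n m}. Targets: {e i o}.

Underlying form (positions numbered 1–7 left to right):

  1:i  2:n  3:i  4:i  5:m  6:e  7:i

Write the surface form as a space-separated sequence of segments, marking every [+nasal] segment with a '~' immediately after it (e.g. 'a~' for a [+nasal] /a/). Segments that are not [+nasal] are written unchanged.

i~ n~ i~ i~ m~ e i

From /n/ at 2 leftward: 1 /i/ → [+nasal]; word edge.
From /m/ at 5 leftward: 4 /i/ → [+nasal]; 3 /i/ → [+nasal]; 2 /n/ is itself a trigger — this domain ends here.
Targets with no active source: positions 6 7 stay [-nasal].
[+nasal] positions on the surface: 1 2 3 4 5.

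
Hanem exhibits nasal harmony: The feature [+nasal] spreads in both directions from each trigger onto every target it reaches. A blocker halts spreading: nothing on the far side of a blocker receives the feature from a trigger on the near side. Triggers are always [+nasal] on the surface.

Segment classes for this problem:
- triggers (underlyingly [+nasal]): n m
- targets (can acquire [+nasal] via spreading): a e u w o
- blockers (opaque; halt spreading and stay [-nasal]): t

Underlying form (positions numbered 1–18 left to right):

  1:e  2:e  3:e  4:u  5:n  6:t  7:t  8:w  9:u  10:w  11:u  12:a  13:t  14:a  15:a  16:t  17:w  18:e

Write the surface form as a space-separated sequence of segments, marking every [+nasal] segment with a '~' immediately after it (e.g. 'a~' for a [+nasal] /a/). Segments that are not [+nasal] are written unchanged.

e~ e~ e~ u~ n~ t t w u w u a t a a t w e

From /n/ at 5 rightward: 6 /t/ blocks.
From /n/ at 5 leftward: 4 /u/ → [+nasal]; 3 /e/ → [+nasal]; 2 /e/ → [+nasal]; 1 /e/ → [+nasal]; word edge.
Targets with no active source: positions 8 9 10 11 12 14 15 17 18 stay [-nasal].
[+nasal] positions on the surface: 1 2 3 4 5.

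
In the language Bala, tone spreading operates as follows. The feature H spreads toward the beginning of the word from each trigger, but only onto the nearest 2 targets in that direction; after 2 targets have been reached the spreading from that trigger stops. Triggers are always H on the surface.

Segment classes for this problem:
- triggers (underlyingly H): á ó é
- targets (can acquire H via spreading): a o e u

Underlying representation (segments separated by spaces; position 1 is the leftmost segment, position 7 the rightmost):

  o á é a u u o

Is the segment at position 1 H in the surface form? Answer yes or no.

yes

From /á/ at 2 leftward: 1 /o/ → H; word edge.
From /é/ at 3 leftward: 2 /á/ is itself a trigger — this domain ends here.
Targets with no active source: positions 4 5 6 7 stay [-high tone].
H positions on the surface: 1 2 3.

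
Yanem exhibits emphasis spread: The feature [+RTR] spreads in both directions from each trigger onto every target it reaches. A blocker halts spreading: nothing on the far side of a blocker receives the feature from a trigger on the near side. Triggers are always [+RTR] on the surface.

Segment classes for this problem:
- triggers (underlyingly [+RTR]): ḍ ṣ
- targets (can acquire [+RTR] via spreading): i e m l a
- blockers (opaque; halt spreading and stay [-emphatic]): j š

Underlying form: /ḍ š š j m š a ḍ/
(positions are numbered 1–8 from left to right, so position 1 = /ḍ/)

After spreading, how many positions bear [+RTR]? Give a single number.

From /ḍ/ at 1 rightward: 2 /š/ blocks.
From /ḍ/ at 1 leftward: word edge.
From /ḍ/ at 8 rightward: word edge.
From /ḍ/ at 8 leftward: 7 /a/ → [+RTR]; 6 /š/ blocks.
Target with no active source: position 5 stays [-emphatic].
[+RTR] positions on the surface: 1 7 8.

3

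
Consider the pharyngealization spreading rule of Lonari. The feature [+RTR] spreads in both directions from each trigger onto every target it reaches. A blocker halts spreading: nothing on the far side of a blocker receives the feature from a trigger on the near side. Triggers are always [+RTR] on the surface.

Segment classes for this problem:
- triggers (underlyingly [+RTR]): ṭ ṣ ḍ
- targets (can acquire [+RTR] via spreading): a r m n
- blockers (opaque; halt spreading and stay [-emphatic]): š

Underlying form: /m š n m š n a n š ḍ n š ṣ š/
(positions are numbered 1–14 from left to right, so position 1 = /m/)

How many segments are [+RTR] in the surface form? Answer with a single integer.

From /ḍ/ at 10 rightward: 11 /n/ → [+RTR]; 12 /š/ blocks.
From /ḍ/ at 10 leftward: 9 /š/ blocks.
From /ṣ/ at 13 rightward: 14 /š/ blocks.
From /ṣ/ at 13 leftward: 12 /š/ blocks.
Targets with no active source: positions 1 3 4 6 7 8 stay [-emphatic].
[+RTR] positions on the surface: 10 11 13.

3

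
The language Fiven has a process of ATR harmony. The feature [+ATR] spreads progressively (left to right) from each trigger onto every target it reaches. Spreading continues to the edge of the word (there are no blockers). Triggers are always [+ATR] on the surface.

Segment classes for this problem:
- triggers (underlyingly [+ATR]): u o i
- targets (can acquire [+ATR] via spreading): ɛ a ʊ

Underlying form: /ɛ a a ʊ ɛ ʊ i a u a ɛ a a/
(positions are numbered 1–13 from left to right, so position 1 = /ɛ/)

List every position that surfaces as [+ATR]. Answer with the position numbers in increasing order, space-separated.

7 8 9 10 11 12 13

From /i/ at 7 rightward: 8 /a/ → [+ATR]; 9 /u/ is itself a trigger — this domain ends here.
From /u/ at 9 rightward: 10 /a/ → [+ATR]; 11 /ɛ/ → [+ATR]; 12 /a/ → [+ATR]; 13 /a/ → [+ATR]; word edge.
Targets with no active source: positions 1 2 3 4 5 6 stay [-ATR].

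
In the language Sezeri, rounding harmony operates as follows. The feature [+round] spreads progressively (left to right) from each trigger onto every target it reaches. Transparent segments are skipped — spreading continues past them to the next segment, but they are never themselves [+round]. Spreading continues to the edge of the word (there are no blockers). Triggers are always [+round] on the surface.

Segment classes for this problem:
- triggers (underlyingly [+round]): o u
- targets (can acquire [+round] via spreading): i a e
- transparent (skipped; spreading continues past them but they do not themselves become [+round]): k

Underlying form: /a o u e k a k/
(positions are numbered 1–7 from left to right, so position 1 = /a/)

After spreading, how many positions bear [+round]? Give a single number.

From /o/ at 2 rightward: 3 /u/ is itself a trigger — this domain ends here.
From /u/ at 3 rightward: 4 /e/ → [+round]; 5 /k/ transparent; 6 /a/ → [+round]; 7 /k/ transparent; word edge.
Target with no active source: position 1 stays [-round].
[+round] positions on the surface: 2 3 4 6.

4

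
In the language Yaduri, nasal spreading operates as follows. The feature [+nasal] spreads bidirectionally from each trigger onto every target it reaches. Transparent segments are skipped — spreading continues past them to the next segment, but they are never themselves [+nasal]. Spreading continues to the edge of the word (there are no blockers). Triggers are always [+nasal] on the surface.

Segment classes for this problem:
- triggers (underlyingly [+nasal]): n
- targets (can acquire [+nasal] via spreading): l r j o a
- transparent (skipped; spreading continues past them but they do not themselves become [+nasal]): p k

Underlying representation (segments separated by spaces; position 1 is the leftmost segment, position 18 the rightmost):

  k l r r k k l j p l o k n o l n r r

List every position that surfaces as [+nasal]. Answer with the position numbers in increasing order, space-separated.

2 3 4 7 8 10 11 13 14 15 16 17 18

From /n/ at 13 rightward: 14 /o/ → [+nasal]; 15 /l/ → [+nasal]; 16 /n/ is itself a trigger — this domain ends here.
From /n/ at 13 leftward: 12 /k/ transparent; 11 /o/ → [+nasal]; 10 /l/ → [+nasal]; 9 /p/ transparent; 8 /j/ → [+nasal]; 7 /l/ → [+nasal]; 6 /k/ transparent; 5 /k/ transparent; 4 /r/ → [+nasal]; 3 /r/ → [+nasal]; 2 /l/ → [+nasal]; 1 /k/ transparent; word edge.
From /n/ at 16 rightward: 17 /r/ → [+nasal]; 18 /r/ → [+nasal]; word edge.
From /n/ at 16 leftward: 15 /l/ → [+nasal]; 14 /o/ → [+nasal]; 13 /n/ is itself a trigger — this domain ends here.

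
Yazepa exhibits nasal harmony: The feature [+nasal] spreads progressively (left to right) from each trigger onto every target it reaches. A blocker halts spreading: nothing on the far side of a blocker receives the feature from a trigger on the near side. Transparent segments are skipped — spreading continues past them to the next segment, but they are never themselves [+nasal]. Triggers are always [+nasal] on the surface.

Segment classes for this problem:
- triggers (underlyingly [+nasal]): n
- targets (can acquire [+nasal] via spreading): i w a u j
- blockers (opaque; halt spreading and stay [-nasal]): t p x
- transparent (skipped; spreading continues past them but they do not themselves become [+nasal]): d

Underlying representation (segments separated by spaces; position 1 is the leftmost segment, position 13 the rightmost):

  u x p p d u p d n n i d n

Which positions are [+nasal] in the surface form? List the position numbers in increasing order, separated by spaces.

9 10 11 13

From /n/ at 9 rightward: 10 /n/ is itself a trigger — this domain ends here.
From /n/ at 10 rightward: 11 /i/ → [+nasal]; 12 /d/ transparent; 13 /n/ is itself a trigger — this domain ends here.
From /n/ at 13 rightward: word edge.
Targets with no active source: positions 1 6 stay [-nasal].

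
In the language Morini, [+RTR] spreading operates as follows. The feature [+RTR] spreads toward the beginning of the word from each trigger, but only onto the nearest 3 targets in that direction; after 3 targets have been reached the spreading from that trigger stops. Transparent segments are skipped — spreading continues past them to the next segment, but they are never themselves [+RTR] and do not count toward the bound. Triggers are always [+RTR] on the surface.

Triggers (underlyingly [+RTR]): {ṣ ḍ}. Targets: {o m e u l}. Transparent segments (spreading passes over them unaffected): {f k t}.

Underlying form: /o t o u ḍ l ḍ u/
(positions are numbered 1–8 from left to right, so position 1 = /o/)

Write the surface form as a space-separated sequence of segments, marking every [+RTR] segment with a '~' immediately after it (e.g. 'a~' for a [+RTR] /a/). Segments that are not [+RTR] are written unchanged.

From /ḍ/ at 5 leftward: 4 /u/ → [+RTR]; 3 /o/ → [+RTR]; 2 /t/ transparent; 1 /o/ → [+RTR]; bound reached.
From /ḍ/ at 7 leftward: 6 /l/ → [+RTR]; 5 /ḍ/ is itself a trigger — this domain ends here.
Target with no active source: position 8 stays [-emphatic].
[+RTR] positions on the surface: 1 3 4 5 6 7.

o~ t o~ u~ ḍ~ l~ ḍ~ u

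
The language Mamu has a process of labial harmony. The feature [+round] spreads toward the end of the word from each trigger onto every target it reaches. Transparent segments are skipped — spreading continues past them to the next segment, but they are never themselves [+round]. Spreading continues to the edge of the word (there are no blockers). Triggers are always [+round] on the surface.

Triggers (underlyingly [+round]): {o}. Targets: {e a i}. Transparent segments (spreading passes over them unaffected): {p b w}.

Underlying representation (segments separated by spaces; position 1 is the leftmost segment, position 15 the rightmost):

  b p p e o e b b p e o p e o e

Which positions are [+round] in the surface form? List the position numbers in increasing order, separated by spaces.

From /o/ at 5 rightward: 6 /e/ → [+round]; 7 /b/ transparent; 8 /b/ transparent; 9 /p/ transparent; 10 /e/ → [+round]; 11 /o/ is itself a trigger — this domain ends here.
From /o/ at 11 rightward: 12 /p/ transparent; 13 /e/ → [+round]; 14 /o/ is itself a trigger — this domain ends here.
From /o/ at 14 rightward: 15 /e/ → [+round]; word edge.
Target with no active source: position 4 stays [-round].

5 6 10 11 13 14 15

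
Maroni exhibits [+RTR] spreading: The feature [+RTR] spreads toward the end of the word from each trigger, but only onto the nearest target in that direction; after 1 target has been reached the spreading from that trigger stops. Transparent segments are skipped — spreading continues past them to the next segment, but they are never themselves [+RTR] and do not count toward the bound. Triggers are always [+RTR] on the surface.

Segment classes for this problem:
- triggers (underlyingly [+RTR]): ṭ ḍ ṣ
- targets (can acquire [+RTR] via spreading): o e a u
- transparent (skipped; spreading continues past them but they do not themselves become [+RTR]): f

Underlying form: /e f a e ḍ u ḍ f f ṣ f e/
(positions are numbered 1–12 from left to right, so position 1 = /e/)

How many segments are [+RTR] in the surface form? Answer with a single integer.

5

From /ḍ/ at 5 rightward: 6 /u/ → [+RTR]; bound reached.
From /ḍ/ at 7 rightward: 8 /f/ transparent; 9 /f/ transparent; 10 /ṣ/ is itself a trigger — this domain ends here.
From /ṣ/ at 10 rightward: 11 /f/ transparent; 12 /e/ → [+RTR]; bound reached.
Targets with no active source: positions 1 3 4 stay [-emphatic].
[+RTR] positions on the surface: 5 6 7 10 12.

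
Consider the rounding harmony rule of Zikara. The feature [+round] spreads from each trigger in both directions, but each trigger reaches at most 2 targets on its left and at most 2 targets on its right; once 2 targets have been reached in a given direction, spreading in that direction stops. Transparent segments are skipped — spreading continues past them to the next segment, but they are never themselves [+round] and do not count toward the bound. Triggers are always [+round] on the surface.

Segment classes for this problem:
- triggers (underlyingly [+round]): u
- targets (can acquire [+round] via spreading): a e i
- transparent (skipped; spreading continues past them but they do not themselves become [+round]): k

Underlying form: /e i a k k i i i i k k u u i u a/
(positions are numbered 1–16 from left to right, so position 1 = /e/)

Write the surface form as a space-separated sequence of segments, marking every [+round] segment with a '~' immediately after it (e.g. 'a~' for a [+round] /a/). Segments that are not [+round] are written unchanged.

e i a k k i i i~ i~ k k u~ u~ i~ u~ a~

From /u/ at 12 rightward: 13 /u/ is itself a trigger — this domain ends here.
From /u/ at 12 leftward: 11 /k/ transparent; 10 /k/ transparent; 9 /i/ → [+round]; 8 /i/ → [+round]; bound reached.
From /u/ at 13 rightward: 14 /i/ → [+round]; 15 /u/ is itself a trigger — this domain ends here.
From /u/ at 13 leftward: 12 /u/ is itself a trigger — this domain ends here.
From /u/ at 15 rightward: 16 /a/ → [+round]; word edge.
From /u/ at 15 leftward: 14 /i/ → [+round]; 13 /u/ is itself a trigger — this domain ends here.
Targets with no active source: positions 1 2 3 6 7 stay [-round].
[+round] positions on the surface: 8 9 12 13 14 15 16.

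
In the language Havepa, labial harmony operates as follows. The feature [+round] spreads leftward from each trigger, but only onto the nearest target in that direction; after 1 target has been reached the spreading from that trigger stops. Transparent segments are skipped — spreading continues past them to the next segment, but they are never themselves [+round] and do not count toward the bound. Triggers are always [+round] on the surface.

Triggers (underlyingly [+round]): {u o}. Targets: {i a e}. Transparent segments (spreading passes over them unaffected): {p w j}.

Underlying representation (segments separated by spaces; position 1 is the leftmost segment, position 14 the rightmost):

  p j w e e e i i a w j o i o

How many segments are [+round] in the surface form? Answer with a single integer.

From /o/ at 12 leftward: 11 /j/ transparent; 10 /w/ transparent; 9 /a/ → [+round]; bound reached.
From /o/ at 14 leftward: 13 /i/ → [+round]; bound reached.
Targets with no active source: positions 4 5 6 7 8 stay [-round].
[+round] positions on the surface: 9 12 13 14.

4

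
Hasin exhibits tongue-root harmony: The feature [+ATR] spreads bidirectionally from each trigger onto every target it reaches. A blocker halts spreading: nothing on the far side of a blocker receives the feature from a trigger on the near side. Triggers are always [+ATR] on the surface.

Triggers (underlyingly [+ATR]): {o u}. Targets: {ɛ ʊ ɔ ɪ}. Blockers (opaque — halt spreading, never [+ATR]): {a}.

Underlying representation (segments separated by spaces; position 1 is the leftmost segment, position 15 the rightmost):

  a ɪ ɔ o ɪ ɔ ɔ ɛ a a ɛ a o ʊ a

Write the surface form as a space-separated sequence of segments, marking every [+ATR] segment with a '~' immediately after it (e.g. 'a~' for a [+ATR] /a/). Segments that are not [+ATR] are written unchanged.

a ɪ~ ɔ~ o~ ɪ~ ɔ~ ɔ~ ɛ~ a a ɛ a o~ ʊ~ a

From /o/ at 4 rightward: 5 /ɪ/ → [+ATR]; 6 /ɔ/ → [+ATR]; 7 /ɔ/ → [+ATR]; 8 /ɛ/ → [+ATR]; 9 /a/ blocks.
From /o/ at 4 leftward: 3 /ɔ/ → [+ATR]; 2 /ɪ/ → [+ATR]; 1 /a/ blocks.
From /o/ at 13 rightward: 14 /ʊ/ → [+ATR]; 15 /a/ blocks.
From /o/ at 13 leftward: 12 /a/ blocks.
Target with no active source: position 11 stays [-ATR].
[+ATR] positions on the surface: 2 3 4 5 6 7 8 13 14.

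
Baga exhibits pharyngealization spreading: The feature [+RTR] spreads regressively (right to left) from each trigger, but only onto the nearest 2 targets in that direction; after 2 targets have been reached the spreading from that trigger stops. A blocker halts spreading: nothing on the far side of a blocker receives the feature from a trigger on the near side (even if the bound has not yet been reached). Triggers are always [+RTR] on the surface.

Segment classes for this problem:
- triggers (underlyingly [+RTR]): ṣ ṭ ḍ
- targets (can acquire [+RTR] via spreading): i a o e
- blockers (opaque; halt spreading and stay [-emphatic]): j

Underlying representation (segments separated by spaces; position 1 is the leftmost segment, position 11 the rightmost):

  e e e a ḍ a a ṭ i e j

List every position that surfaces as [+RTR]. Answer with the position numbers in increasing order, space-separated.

3 4 5 6 7 8

From /ḍ/ at 5 leftward: 4 /a/ → [+RTR]; 3 /e/ → [+RTR]; bound reached.
From /ṭ/ at 8 leftward: 7 /a/ → [+RTR]; 6 /a/ → [+RTR]; bound reached.
Targets with no active source: positions 1 2 9 10 stay [-emphatic].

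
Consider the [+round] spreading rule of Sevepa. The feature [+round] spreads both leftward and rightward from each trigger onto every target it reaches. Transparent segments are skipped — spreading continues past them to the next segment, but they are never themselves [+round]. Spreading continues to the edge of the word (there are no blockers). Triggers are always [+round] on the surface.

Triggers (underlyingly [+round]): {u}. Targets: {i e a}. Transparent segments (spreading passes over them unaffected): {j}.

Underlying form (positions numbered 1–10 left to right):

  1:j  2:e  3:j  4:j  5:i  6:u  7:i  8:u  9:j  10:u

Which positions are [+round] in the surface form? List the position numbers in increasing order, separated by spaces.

From /u/ at 6 rightward: 7 /i/ → [+round]; 8 /u/ is itself a trigger — this domain ends here.
From /u/ at 6 leftward: 5 /i/ → [+round]; 4 /j/ transparent; 3 /j/ transparent; 2 /e/ → [+round]; 1 /j/ transparent; word edge.
From /u/ at 8 rightward: 9 /j/ transparent; 10 /u/ is itself a trigger — this domain ends here.
From /u/ at 8 leftward: 7 /i/ → [+round]; 6 /u/ is itself a trigger — this domain ends here.
From /u/ at 10 rightward: word edge.
From /u/ at 10 leftward: 9 /j/ transparent; 8 /u/ is itself a trigger — this domain ends here.

2 5 6 7 8 10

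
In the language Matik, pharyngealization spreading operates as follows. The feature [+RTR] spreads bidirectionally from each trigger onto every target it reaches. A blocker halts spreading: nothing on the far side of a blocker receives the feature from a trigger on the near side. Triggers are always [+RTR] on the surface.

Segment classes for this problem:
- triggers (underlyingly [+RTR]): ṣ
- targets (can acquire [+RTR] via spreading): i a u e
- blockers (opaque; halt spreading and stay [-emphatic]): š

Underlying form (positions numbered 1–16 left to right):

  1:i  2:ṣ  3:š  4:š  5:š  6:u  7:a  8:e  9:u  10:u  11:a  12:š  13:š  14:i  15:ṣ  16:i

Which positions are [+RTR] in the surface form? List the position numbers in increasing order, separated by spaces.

From /ṣ/ at 2 rightward: 3 /š/ blocks.
From /ṣ/ at 2 leftward: 1 /i/ → [+RTR]; word edge.
From /ṣ/ at 15 rightward: 16 /i/ → [+RTR]; word edge.
From /ṣ/ at 15 leftward: 14 /i/ → [+RTR]; 13 /š/ blocks.
Targets with no active source: positions 6 7 8 9 10 11 stay [-emphatic].

1 2 14 15 16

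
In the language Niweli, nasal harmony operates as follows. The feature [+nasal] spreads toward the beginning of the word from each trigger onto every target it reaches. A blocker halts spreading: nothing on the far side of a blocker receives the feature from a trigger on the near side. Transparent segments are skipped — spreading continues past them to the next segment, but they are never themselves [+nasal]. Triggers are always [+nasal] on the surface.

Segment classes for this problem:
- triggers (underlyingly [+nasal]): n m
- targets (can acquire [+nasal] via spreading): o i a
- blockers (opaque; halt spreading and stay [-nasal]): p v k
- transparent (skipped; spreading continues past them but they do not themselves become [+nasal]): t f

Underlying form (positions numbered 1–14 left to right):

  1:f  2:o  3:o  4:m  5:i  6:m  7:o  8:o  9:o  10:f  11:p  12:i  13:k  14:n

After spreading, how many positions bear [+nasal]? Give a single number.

From /m/ at 4 leftward: 3 /o/ → [+nasal]; 2 /o/ → [+nasal]; 1 /f/ transparent; word edge.
From /m/ at 6 leftward: 5 /i/ → [+nasal]; 4 /m/ is itself a trigger — this domain ends here.
From /n/ at 14 leftward: 13 /k/ blocks.
Targets with no active source: positions 7 8 9 12 stay [-nasal].
[+nasal] positions on the surface: 2 3 4 5 6 14.

6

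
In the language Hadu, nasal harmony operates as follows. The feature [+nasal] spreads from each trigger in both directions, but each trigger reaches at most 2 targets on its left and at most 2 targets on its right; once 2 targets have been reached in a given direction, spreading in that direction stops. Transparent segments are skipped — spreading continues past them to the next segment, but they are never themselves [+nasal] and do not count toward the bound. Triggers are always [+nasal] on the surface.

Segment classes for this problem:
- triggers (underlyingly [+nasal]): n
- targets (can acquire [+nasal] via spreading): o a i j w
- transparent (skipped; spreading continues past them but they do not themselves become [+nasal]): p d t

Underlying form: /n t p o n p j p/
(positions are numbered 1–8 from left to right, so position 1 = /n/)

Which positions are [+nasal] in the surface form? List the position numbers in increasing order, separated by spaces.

From /n/ at 1 rightward: 2 /t/ transparent; 3 /p/ transparent; 4 /o/ → [+nasal]; 5 /n/ is itself a trigger — this domain ends here.
From /n/ at 1 leftward: word edge.
From /n/ at 5 rightward: 6 /p/ transparent; 7 /j/ → [+nasal]; 8 /p/ transparent; word edge.
From /n/ at 5 leftward: 4 /o/ → [+nasal]; 3 /p/ transparent; 2 /t/ transparent; 1 /n/ is itself a trigger — this domain ends here.

1 4 5 7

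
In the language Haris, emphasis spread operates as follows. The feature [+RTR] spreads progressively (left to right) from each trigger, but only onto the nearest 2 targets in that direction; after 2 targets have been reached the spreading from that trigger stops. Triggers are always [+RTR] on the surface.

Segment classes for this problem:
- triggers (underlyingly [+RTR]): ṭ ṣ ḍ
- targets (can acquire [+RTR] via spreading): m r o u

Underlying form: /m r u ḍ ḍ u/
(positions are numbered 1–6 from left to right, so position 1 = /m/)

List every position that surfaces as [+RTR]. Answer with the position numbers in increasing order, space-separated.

From /ḍ/ at 4 rightward: 5 /ḍ/ is itself a trigger — this domain ends here.
From /ḍ/ at 5 rightward: 6 /u/ → [+RTR]; word edge.
Targets with no active source: positions 1 2 3 stay [-emphatic].

4 5 6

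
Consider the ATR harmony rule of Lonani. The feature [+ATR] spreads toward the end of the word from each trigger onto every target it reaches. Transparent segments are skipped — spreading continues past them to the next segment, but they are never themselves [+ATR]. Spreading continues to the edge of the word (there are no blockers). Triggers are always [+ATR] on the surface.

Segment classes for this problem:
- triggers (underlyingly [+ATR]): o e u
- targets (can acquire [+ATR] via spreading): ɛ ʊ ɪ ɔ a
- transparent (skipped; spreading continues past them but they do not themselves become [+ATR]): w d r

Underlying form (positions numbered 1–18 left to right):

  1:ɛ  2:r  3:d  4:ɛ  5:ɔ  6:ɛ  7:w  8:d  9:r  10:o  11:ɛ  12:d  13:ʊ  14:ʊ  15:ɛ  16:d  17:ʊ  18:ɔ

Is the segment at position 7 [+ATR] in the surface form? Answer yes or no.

From /o/ at 10 rightward: 11 /ɛ/ → [+ATR]; 12 /d/ transparent; 13 /ʊ/ → [+ATR]; 14 /ʊ/ → [+ATR]; 15 /ɛ/ → [+ATR]; 16 /d/ transparent; 17 /ʊ/ → [+ATR]; 18 /ɔ/ → [+ATR]; word edge.
Targets with no active source: positions 1 4 5 6 stay [-ATR].
[+ATR] positions on the surface: 10 11 13 14 15 17 18.

no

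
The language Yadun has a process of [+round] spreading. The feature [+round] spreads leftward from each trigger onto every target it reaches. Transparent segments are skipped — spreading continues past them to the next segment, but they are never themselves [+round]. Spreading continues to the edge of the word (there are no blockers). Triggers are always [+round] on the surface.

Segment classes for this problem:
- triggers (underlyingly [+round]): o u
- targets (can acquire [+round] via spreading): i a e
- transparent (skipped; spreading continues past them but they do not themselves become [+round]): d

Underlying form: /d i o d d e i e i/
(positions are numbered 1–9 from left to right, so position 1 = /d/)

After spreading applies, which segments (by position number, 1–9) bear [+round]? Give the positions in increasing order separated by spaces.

2 3

From /o/ at 3 leftward: 2 /i/ → [+round]; 1 /d/ transparent; word edge.
Targets with no active source: positions 6 7 8 9 stay [-round].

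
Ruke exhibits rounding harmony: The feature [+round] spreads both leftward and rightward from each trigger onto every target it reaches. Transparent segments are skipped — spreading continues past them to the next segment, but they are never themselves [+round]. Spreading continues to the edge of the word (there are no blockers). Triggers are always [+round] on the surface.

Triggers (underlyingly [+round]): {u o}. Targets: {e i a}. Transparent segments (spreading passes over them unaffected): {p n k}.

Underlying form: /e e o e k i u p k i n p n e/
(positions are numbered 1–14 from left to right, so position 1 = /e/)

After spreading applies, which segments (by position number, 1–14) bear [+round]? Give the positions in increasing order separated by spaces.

From /o/ at 3 rightward: 4 /e/ → [+round]; 5 /k/ transparent; 6 /i/ → [+round]; 7 /u/ is itself a trigger — this domain ends here.
From /o/ at 3 leftward: 2 /e/ → [+round]; 1 /e/ → [+round]; word edge.
From /u/ at 7 rightward: 8 /p/ transparent; 9 /k/ transparent; 10 /i/ → [+round]; 11 /n/ transparent; 12 /p/ transparent; 13 /n/ transparent; 14 /e/ → [+round]; word edge.
From /u/ at 7 leftward: 6 /i/ → [+round]; 5 /k/ transparent; 4 /e/ → [+round]; 3 /o/ is itself a trigger — this domain ends here.

1 2 3 4 6 7 10 14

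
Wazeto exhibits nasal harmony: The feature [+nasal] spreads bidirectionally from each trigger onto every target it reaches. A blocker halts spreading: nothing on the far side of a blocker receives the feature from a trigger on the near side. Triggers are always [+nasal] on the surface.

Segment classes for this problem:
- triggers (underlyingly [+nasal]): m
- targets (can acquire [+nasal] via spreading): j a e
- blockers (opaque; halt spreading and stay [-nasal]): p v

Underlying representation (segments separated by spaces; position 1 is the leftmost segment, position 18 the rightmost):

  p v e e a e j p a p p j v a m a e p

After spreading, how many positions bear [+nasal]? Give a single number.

4

From /m/ at 15 rightward: 16 /a/ → [+nasal]; 17 /e/ → [+nasal]; 18 /p/ blocks.
From /m/ at 15 leftward: 14 /a/ → [+nasal]; 13 /v/ blocks.
Targets with no active source: positions 3 4 5 6 7 9 12 stay [-nasal].
[+nasal] positions on the surface: 14 15 16 17.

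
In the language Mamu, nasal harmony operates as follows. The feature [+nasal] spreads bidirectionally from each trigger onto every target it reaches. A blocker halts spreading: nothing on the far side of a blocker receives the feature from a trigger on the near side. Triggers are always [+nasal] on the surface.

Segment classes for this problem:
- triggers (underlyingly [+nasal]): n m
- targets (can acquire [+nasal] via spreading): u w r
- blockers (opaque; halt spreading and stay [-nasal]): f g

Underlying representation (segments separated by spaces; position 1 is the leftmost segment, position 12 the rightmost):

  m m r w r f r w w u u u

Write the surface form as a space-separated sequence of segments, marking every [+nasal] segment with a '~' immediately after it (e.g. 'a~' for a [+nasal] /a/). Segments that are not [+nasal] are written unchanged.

From /m/ at 1 rightward: 2 /m/ is itself a trigger — this domain ends here.
From /m/ at 1 leftward: word edge.
From /m/ at 2 rightward: 3 /r/ → [+nasal]; 4 /w/ → [+nasal]; 5 /r/ → [+nasal]; 6 /f/ blocks.
From /m/ at 2 leftward: 1 /m/ is itself a trigger — this domain ends here.
Targets with no active source: positions 7 8 9 10 11 12 stay [-nasal].
[+nasal] positions on the surface: 1 2 3 4 5.

m~ m~ r~ w~ r~ f r w w u u u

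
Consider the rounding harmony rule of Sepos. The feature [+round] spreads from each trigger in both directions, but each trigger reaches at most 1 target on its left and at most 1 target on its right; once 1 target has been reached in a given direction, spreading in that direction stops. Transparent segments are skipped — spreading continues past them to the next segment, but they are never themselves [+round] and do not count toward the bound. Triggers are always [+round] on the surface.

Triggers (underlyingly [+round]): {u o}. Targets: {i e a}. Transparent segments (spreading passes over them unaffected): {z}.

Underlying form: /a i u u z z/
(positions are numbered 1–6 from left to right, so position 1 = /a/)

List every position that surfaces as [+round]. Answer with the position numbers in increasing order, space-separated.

From /u/ at 3 rightward: 4 /u/ is itself a trigger — this domain ends here.
From /u/ at 3 leftward: 2 /i/ → [+round]; bound reached.
From /u/ at 4 rightward: 5 /z/ transparent; 6 /z/ transparent; word edge.
From /u/ at 4 leftward: 3 /u/ is itself a trigger — this domain ends here.
Target with no active source: position 1 stays [-round].

2 3 4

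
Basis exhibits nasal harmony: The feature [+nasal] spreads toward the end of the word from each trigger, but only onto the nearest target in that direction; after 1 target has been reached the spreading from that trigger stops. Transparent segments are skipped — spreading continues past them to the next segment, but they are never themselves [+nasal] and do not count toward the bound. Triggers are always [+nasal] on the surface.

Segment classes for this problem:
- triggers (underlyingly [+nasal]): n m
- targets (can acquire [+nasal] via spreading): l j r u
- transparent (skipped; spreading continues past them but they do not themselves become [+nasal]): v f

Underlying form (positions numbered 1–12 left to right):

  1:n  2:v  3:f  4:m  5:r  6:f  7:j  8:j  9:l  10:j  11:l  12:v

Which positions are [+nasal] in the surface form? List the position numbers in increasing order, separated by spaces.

1 4 5

From /n/ at 1 rightward: 2 /v/ transparent; 3 /f/ transparent; 4 /m/ is itself a trigger — this domain ends here.
From /m/ at 4 rightward: 5 /r/ → [+nasal]; bound reached.
Targets with no active source: positions 7 8 9 10 11 stay [-nasal].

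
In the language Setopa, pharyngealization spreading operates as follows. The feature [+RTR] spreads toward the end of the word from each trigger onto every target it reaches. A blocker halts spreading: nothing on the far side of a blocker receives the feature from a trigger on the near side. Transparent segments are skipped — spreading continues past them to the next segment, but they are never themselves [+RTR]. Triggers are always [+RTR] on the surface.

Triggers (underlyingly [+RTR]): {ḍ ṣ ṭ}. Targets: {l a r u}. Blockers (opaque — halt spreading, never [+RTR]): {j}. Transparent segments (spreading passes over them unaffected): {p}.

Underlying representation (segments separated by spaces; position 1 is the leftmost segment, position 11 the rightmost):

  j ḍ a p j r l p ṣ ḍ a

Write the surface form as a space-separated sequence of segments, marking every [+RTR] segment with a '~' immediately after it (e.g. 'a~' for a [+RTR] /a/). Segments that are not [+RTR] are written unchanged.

j ḍ~ a~ p j r l p ṣ~ ḍ~ a~

From /ḍ/ at 2 rightward: 3 /a/ → [+RTR]; 4 /p/ transparent; 5 /j/ blocks.
From /ṣ/ at 9 rightward: 10 /ḍ/ is itself a trigger — this domain ends here.
From /ḍ/ at 10 rightward: 11 /a/ → [+RTR]; word edge.
Targets with no active source: positions 6 7 stay [-emphatic].
[+RTR] positions on the surface: 2 3 9 10 11.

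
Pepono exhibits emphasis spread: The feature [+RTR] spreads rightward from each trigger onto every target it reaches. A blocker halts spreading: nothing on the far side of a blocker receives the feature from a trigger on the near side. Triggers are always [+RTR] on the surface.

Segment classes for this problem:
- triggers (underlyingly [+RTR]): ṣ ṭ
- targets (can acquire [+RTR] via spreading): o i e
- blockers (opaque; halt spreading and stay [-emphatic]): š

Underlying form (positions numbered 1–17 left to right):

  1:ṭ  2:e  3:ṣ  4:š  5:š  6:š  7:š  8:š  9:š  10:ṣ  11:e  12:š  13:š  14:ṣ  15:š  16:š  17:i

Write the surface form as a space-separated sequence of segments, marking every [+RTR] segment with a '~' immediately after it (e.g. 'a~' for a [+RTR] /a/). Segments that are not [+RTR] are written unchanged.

From /ṭ/ at 1 rightward: 2 /e/ → [+RTR]; 3 /ṣ/ is itself a trigger — this domain ends here.
From /ṣ/ at 3 rightward: 4 /š/ blocks.
From /ṣ/ at 10 rightward: 11 /e/ → [+RTR]; 12 /š/ blocks.
From /ṣ/ at 14 rightward: 15 /š/ blocks.
Target with no active source: position 17 stays [-emphatic].
[+RTR] positions on the surface: 1 2 3 10 11 14.

ṭ~ e~ ṣ~ š š š š š š ṣ~ e~ š š ṣ~ š š i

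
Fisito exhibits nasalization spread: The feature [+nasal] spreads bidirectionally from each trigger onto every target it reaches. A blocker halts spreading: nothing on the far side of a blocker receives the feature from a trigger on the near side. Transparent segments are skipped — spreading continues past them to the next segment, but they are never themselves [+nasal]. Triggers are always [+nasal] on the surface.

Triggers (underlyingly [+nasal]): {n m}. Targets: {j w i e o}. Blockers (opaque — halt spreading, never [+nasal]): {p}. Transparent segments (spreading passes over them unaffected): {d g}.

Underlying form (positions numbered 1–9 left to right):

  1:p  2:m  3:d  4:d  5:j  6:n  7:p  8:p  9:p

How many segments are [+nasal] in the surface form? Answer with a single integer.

From /m/ at 2 rightward: 3 /d/ transparent; 4 /d/ transparent; 5 /j/ → [+nasal]; 6 /n/ is itself a trigger — this domain ends here.
From /m/ at 2 leftward: 1 /p/ blocks.
From /n/ at 6 rightward: 7 /p/ blocks.
From /n/ at 6 leftward: 5 /j/ → [+nasal]; 4 /d/ transparent; 3 /d/ transparent; 2 /m/ is itself a trigger — this domain ends here.
[+nasal] positions on the surface: 2 5 6.

3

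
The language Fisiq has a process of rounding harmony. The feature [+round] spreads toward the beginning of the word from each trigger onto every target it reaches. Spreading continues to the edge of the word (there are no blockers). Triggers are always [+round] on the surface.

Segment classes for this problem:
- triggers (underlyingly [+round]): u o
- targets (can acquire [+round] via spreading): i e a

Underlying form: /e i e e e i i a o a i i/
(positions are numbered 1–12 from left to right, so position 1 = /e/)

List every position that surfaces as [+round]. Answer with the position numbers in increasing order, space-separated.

1 2 3 4 5 6 7 8 9

From /o/ at 9 leftward: 8 /a/ → [+round]; 7 /i/ → [+round]; 6 /i/ → [+round]; 5 /e/ → [+round]; 4 /e/ → [+round]; 3 /e/ → [+round]; 2 /i/ → [+round]; 1 /e/ → [+round]; word edge.
Targets with no active source: positions 10 11 12 stay [-round].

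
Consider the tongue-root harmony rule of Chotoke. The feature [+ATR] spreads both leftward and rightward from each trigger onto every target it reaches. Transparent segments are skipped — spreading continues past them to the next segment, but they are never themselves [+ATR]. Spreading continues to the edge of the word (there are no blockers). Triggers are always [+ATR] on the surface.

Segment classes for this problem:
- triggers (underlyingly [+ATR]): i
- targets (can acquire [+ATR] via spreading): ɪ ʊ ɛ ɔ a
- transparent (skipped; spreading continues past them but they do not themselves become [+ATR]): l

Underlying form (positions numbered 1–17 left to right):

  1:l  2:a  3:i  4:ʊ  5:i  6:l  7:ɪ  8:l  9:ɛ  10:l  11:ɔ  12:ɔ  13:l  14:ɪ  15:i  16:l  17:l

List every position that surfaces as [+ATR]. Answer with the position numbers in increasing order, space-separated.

From /i/ at 3 rightward: 4 /ʊ/ → [+ATR]; 5 /i/ is itself a trigger — this domain ends here.
From /i/ at 3 leftward: 2 /a/ → [+ATR]; 1 /l/ transparent; word edge.
From /i/ at 5 rightward: 6 /l/ transparent; 7 /ɪ/ → [+ATR]; 8 /l/ transparent; 9 /ɛ/ → [+ATR]; 10 /l/ transparent; 11 /ɔ/ → [+ATR]; 12 /ɔ/ → [+ATR]; 13 /l/ transparent; 14 /ɪ/ → [+ATR]; 15 /i/ is itself a trigger — this domain ends here.
From /i/ at 5 leftward: 4 /ʊ/ → [+ATR]; 3 /i/ is itself a trigger — this domain ends here.
From /i/ at 15 rightward: 16 /l/ transparent; 17 /l/ transparent; word edge.
From /i/ at 15 leftward: 14 /ɪ/ → [+ATR]; 13 /l/ transparent; 12 /ɔ/ → [+ATR]; 11 /ɔ/ → [+ATR]; 10 /l/ transparent; 9 /ɛ/ → [+ATR]; 8 /l/ transparent; 7 /ɪ/ → [+ATR]; 6 /l/ transparent; 5 /i/ is itself a trigger — this domain ends here.

2 3 4 5 7 9 11 12 14 15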